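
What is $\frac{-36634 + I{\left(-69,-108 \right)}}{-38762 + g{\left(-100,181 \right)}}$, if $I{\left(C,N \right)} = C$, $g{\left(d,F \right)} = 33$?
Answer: $\frac{36703}{38729} \approx 0.94769$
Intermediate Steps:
$\frac{-36634 + I{\left(-69,-108 \right)}}{-38762 + g{\left(-100,181 \right)}} = \frac{-36634 - 69}{-38762 + 33} = - \frac{36703}{-38729} = \left(-36703\right) \left(- \frac{1}{38729}\right) = \frac{36703}{38729}$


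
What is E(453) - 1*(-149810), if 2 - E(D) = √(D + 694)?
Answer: 149812 - √1147 ≈ 1.4978e+5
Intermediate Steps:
E(D) = 2 - √(694 + D) (E(D) = 2 - √(D + 694) = 2 - √(694 + D))
E(453) - 1*(-149810) = (2 - √(694 + 453)) - 1*(-149810) = (2 - √1147) + 149810 = 149812 - √1147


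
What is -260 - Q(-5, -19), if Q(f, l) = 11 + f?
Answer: -266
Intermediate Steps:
-260 - Q(-5, -19) = -260 - (11 - 5) = -260 - 1*6 = -260 - 6 = -266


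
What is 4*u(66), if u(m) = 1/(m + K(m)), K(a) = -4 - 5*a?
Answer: -1/67 ≈ -0.014925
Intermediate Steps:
u(m) = 1/(-4 - 4*m) (u(m) = 1/(m + (-4 - 5*m)) = 1/(-4 - 4*m))
4*u(66) = 4*(-1/(4 + 4*66)) = 4*(-1/(4 + 264)) = 4*(-1/268) = -1/67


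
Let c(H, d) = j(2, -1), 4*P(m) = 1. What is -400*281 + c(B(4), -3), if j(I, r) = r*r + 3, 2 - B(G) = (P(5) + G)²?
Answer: -112396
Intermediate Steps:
P(m) = ¼ (P(m) = (¼)*1 = ¼)
B(G) = 2 - (¼ + G)²
j(I, r) = 3 + r² (j(I, r) = r² + 3 = 3 + r²)
c(H, d) = 4 (c(H, d) = 3 + (-1)² = 3 + 1 = 4)
-400*281 + c(B(4), -3) = -400*281 + 4 = -112400 + 4 = -112396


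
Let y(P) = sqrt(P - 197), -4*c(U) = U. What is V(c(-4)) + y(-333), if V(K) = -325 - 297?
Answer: -622 + I*sqrt(530) ≈ -622.0 + 23.022*I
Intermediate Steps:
c(U) = -U/4
V(K) = -622
y(P) = sqrt(-197 + P)
V(c(-4)) + y(-333) = -622 + sqrt(-197 - 333) = -622 + sqrt(-530) = -622 + I*sqrt(530)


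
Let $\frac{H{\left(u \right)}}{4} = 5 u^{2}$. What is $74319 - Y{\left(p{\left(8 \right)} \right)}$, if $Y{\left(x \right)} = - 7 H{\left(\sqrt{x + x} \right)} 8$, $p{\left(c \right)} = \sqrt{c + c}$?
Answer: $83279$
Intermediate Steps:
$H{\left(u \right)} = 20 u^{2}$ ($H{\left(u \right)} = 4 \cdot 5 u^{2} = 20 u^{2}$)
$p{\left(c \right)} = \sqrt{2} \sqrt{c}$ ($p{\left(c \right)} = \sqrt{2 c} = \sqrt{2} \sqrt{c}$)
$Y{\left(x \right)} = - 2240 x$ ($Y{\left(x \right)} = - 7 \cdot 20 \left(\sqrt{x + x}\right)^{2} \cdot 8 = - 7 \cdot 20 \left(\sqrt{2 x}\right)^{2} \cdot 8 = - 7 \cdot 20 \left(\sqrt{2} \sqrt{x}\right)^{2} \cdot 8 = - 7 \cdot 20 \cdot 2 x 8 = - 7 \cdot 40 x 8 = - 280 x 8 = - 2240 x$)
$74319 - Y{\left(p{\left(8 \right)} \right)} = 74319 - - 2240 \sqrt{2} \sqrt{8} = 74319 - - 2240 \sqrt{2} \cdot 2 \sqrt{2} = 74319 - \left(-2240\right) 4 = 74319 - -8960 = 74319 + 8960 = 83279$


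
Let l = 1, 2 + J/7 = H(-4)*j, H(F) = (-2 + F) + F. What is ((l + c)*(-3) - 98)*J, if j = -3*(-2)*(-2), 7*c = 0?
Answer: -83426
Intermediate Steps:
c = 0 (c = (1/7)*0 = 0)
H(F) = -2 + 2*F
j = -12 (j = 6*(-2) = -12)
J = 826 (J = -14 + 7*((-2 + 2*(-4))*(-12)) = -14 + 7*((-2 - 8)*(-12)) = -14 + 7*(-10*(-12)) = -14 + 7*120 = -14 + 840 = 826)
((l + c)*(-3) - 98)*J = ((1 + 0)*(-3) - 98)*826 = (1*(-3) - 98)*826 = (-3 - 98)*826 = -101*826 = -83426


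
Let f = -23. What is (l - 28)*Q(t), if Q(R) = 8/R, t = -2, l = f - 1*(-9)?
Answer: 168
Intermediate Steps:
l = -14 (l = -23 - 1*(-9) = -23 + 9 = -14)
(l - 28)*Q(t) = (-14 - 28)*(8/(-2)) = -336*(-1)/2 = -42*(-4) = 168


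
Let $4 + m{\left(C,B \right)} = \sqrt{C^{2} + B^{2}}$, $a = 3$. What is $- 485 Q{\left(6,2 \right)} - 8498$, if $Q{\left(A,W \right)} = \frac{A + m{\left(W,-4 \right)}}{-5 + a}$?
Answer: $-8013 + 485 \sqrt{5} \approx -6928.5$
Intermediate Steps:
$m{\left(C,B \right)} = -4 + \sqrt{B^{2} + C^{2}}$ ($m{\left(C,B \right)} = -4 + \sqrt{C^{2} + B^{2}} = -4 + \sqrt{B^{2} + C^{2}}$)
$Q{\left(A,W \right)} = 2 - \frac{A}{2} - \frac{\sqrt{16 + W^{2}}}{2}$ ($Q{\left(A,W \right)} = \frac{A + \left(-4 + \sqrt{\left(-4\right)^{2} + W^{2}}\right)}{-5 + 3} = \frac{A + \left(-4 + \sqrt{16 + W^{2}}\right)}{-2} = \left(-4 + A + \sqrt{16 + W^{2}}\right) \left(- \frac{1}{2}\right) = 2 - \frac{A}{2} - \frac{\sqrt{16 + W^{2}}}{2}$)
$- 485 Q{\left(6,2 \right)} - 8498 = - 485 \left(2 - 3 - \frac{\sqrt{16 + 2^{2}}}{2}\right) - 8498 = - 485 \left(2 - 3 - \frac{\sqrt{16 + 4}}{2}\right) - 8498 = - 485 \left(2 - 3 - \frac{\sqrt{20}}{2}\right) - 8498 = - 485 \left(2 - 3 - \frac{2 \sqrt{5}}{2}\right) - 8498 = - 485 \left(2 - 3 - \sqrt{5}\right) - 8498 = - 485 \left(-1 - \sqrt{5}\right) - 8498 = \left(485 + 485 \sqrt{5}\right) - 8498 = -8013 + 485 \sqrt{5}$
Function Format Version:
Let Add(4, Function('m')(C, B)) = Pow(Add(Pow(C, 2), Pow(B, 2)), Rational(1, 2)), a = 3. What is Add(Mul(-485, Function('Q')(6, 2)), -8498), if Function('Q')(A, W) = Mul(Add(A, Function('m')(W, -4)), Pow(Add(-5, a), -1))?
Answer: Add(-8013, Mul(485, Pow(5, Rational(1, 2)))) ≈ -6928.5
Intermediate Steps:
Function('m')(C, B) = Add(-4, Pow(Add(Pow(B, 2), Pow(C, 2)), Rational(1, 2))) (Function('m')(C, B) = Add(-4, Pow(Add(Pow(C, 2), Pow(B, 2)), Rational(1, 2))) = Add(-4, Pow(Add(Pow(B, 2), Pow(C, 2)), Rational(1, 2))))
Function('Q')(A, W) = Add(2, Mul(Rational(-1, 2), A), Mul(Rational(-1, 2), Pow(Add(16, Pow(W, 2)), Rational(1, 2)))) (Function('Q')(A, W) = Mul(Add(A, Add(-4, Pow(Add(Pow(-4, 2), Pow(W, 2)), Rational(1, 2)))), Pow(Add(-5, 3), -1)) = Mul(Add(A, Add(-4, Pow(Add(16, Pow(W, 2)), Rational(1, 2)))), Pow(-2, -1)) = Mul(Add(-4, A, Pow(Add(16, Pow(W, 2)), Rational(1, 2))), Rational(-1, 2)) = Add(2, Mul(Rational(-1, 2), A), Mul(Rational(-1, 2), Pow(Add(16, Pow(W, 2)), Rational(1, 2)))))
Add(Mul(-485, Function('Q')(6, 2)), -8498) = Add(Mul(-485, Add(2, Mul(Rational(-1, 2), 6), Mul(Rational(-1, 2), Pow(Add(16, Pow(2, 2)), Rational(1, 2))))), -8498) = Add(Mul(-485, Add(2, -3, Mul(Rational(-1, 2), Pow(Add(16, 4), Rational(1, 2))))), -8498) = Add(Mul(-485, Add(2, -3, Mul(Rational(-1, 2), Pow(20, Rational(1, 2))))), -8498) = Add(Mul(-485, Add(2, -3, Mul(Rational(-1, 2), Mul(2, Pow(5, Rational(1, 2)))))), -8498) = Add(Mul(-485, Add(2, -3, Mul(-1, Pow(5, Rational(1, 2))))), -8498) = Add(Mul(-485, Add(-1, Mul(-1, Pow(5, Rational(1, 2))))), -8498) = Add(Add(485, Mul(485, Pow(5, Rational(1, 2)))), -8498) = Add(-8013, Mul(485, Pow(5, Rational(1, 2))))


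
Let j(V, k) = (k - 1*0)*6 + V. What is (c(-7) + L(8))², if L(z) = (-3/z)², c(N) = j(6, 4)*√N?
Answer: -25804719/4096 + 135*I*√7/16 ≈ -6300.0 + 22.324*I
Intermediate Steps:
j(V, k) = V + 6*k (j(V, k) = (k + 0)*6 + V = k*6 + V = 6*k + V = V + 6*k)
c(N) = 30*√N (c(N) = (6 + 6*4)*√N = (6 + 24)*√N = 30*√N)
L(z) = 9/z²
(c(-7) + L(8))² = (30*√(-7) + 9/8²)² = (30*(I*√7) + 9*(1/64))² = (30*I*√7 + 9/64)² = (9/64 + 30*I*√7)²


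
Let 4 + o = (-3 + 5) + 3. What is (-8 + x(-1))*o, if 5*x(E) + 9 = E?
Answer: -10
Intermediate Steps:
x(E) = -9/5 + E/5
o = 1 (o = -4 + ((-3 + 5) + 3) = -4 + (2 + 3) = -4 + 5 = 1)
(-8 + x(-1))*o = (-8 + (-9/5 + (⅕)*(-1)))*1 = (-8 + (-9/5 - ⅕))*1 = (-8 - 2)*1 = -10*1 = -10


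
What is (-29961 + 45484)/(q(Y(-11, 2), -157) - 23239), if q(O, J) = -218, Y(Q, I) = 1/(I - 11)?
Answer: -15523/23457 ≈ -0.66176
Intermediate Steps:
Y(Q, I) = 1/(-11 + I)
(-29961 + 45484)/(q(Y(-11, 2), -157) - 23239) = (-29961 + 45484)/(-218 - 23239) = 15523/(-23457) = 15523*(-1/23457) = -15523/23457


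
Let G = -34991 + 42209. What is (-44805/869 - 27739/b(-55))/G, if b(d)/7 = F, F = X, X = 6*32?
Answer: -84323111/8430162048 ≈ -0.010003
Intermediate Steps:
X = 192
F = 192
b(d) = 1344 (b(d) = 7*192 = 1344)
G = 7218
(-44805/869 - 27739/b(-55))/G = (-44805/869 - 27739/1344)/7218 = (-44805*1/869 - 27739*1/1344)*(1/7218) = (-44805/869 - 27739/1344)*(1/7218) = -84323111/1167936*1/7218 = -84323111/8430162048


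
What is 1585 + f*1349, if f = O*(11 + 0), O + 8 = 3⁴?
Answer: 1084832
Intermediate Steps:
O = 73 (O = -8 + 3⁴ = -8 + 81 = 73)
f = 803 (f = 73*(11 + 0) = 73*11 = 803)
1585 + f*1349 = 1585 + 803*1349 = 1585 + 1083247 = 1084832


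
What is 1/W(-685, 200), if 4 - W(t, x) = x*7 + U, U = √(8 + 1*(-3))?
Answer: -1396/1948811 + √5/1948811 ≈ -0.00071519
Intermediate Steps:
U = √5 (U = √(8 - 3) = √5 ≈ 2.2361)
W(t, x) = 4 - √5 - 7*x (W(t, x) = 4 - (x*7 + √5) = 4 - (7*x + √5) = 4 - (√5 + 7*x) = 4 + (-√5 - 7*x) = 4 - √5 - 7*x)
1/W(-685, 200) = 1/(4 - √5 - 7*200) = 1/(4 - √5 - 1400) = 1/(-1396 - √5)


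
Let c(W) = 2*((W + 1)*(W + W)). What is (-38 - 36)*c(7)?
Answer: -16576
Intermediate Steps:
c(W) = 4*W*(1 + W) (c(W) = 2*((1 + W)*(2*W)) = 2*(2*W*(1 + W)) = 4*W*(1 + W))
(-38 - 36)*c(7) = (-38 - 36)*(4*7*(1 + 7)) = -296*7*8 = -74*224 = -16576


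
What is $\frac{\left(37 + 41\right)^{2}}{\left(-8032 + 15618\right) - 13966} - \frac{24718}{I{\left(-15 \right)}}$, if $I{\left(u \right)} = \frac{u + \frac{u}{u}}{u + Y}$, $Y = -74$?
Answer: $- \frac{1754432492}{11165} \approx -1.5714 \cdot 10^{5}$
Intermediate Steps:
$I{\left(u \right)} = \frac{1 + u}{-74 + u}$ ($I{\left(u \right)} = \frac{u + \frac{u}{u}}{u - 74} = \frac{u + 1}{-74 + u} = \frac{1 + u}{-74 + u}$)
$\frac{\left(37 + 41\right)^{2}}{\left(-8032 + 15618\right) - 13966} - \frac{24718}{I{\left(-15 \right)}} = \frac{\left(37 + 41\right)^{2}}{\left(-8032 + 15618\right) - 13966} - \frac{24718}{\frac{1}{-74 - 15} \left(1 - 15\right)} = \frac{78^{2}}{7586 - 13966} - \frac{24718}{\frac{1}{-89} \left(-14\right)} = \frac{6084}{-6380} - \frac{24718}{\left(- \frac{1}{89}\right) \left(-14\right)} = 6084 \left(- \frac{1}{6380}\right) - \frac{24718}{\frac{14}{89}} = - \frac{1521}{1595} - \frac{1099951}{7} = - \frac{1754432492}{11165}$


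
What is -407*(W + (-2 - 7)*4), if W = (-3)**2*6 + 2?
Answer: -8140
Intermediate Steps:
W = 56 (W = 9*6 + 2 = 54 + 2 = 56)
-407*(W + (-2 - 7)*4) = -407*(56 + (-2 - 7)*4) = -407*(56 - 9*4) = -407*(56 - 36) = -407*20 = -8140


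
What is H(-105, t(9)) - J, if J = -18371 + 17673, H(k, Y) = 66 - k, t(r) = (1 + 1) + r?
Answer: 869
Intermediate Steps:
t(r) = 2 + r
J = -698
H(-105, t(9)) - J = (66 - 1*(-105)) - 1*(-698) = (66 + 105) + 698 = 171 + 698 = 869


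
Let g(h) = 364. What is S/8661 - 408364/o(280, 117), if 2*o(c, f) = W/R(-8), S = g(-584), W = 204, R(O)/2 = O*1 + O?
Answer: 6287718692/49079 ≈ 1.2811e+5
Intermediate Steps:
R(O) = 4*O (R(O) = 2*(O*1 + O) = 2*(O + O) = 2*(2*O) = 4*O)
S = 364
o(c, f) = -51/16 (o(c, f) = (204/((4*(-8))))/2 = (204/(-32))/2 = (204*(-1/32))/2 = (½)*(-51/8) = -51/16)
S/8661 - 408364/o(280, 117) = 364/8661 - 408364/(-51/16) = 364*(1/8661) - 408364*(-16/51) = 364/8661 + 6533824/51 = 6287718692/49079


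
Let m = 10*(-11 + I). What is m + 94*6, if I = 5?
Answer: 504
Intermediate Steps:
m = -60 (m = 10*(-11 + 5) = 10*(-6) = -60)
m + 94*6 = -60 + 94*6 = -60 + 564 = 504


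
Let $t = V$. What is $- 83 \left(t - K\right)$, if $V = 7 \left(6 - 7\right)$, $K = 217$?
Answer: $18592$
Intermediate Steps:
$V = -7$ ($V = 7 \left(-1\right) = -7$)
$t = -7$
$- 83 \left(t - K\right) = - 83 \left(-7 - 217\right) = \left(-83\right) \left(-224\right) = 18592$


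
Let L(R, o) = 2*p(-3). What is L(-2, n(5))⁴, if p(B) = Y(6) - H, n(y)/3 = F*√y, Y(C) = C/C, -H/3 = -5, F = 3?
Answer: 614656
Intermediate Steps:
H = 15 (H = -3*(-5) = 15)
Y(C) = 1
n(y) = 9*√y (n(y) = 3*(3*√y) = 9*√y)
p(B) = -14 (p(B) = 1 - 1*15 = 1 - 15 = -14)
L(R, o) = -28 (L(R, o) = 2*(-14) = -28)
L(-2, n(5))⁴ = (-28)⁴ = 614656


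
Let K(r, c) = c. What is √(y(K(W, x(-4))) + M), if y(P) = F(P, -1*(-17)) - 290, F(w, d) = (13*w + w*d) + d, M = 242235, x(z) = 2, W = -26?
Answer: √242022 ≈ 491.96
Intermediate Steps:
F(w, d) = d + 13*w + d*w (F(w, d) = (13*w + d*w) + d = d + 13*w + d*w)
y(P) = -273 + 30*P (y(P) = (-1*(-17) + 13*P + (-1*(-17))*P) - 290 = (17 + 13*P + 17*P) - 290 = (17 + 30*P) - 290 = -273 + 30*P)
√(y(K(W, x(-4))) + M) = √((-273 + 30*2) + 242235) = √((-273 + 60) + 242235) = √(-213 + 242235) = √242022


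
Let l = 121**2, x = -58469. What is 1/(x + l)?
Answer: -1/43828 ≈ -2.2816e-5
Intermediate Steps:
l = 14641
1/(x + l) = 1/(-58469 + 14641) = 1/(-43828) = -1/43828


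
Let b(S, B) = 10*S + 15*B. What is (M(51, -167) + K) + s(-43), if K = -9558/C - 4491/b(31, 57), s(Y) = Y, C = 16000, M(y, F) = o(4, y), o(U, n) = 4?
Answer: -80995107/1864000 ≈ -43.452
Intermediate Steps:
M(y, F) = 4
K = -8299107/1864000 (K = -9558/16000 - 4491/(10*31 + 15*57) = -9558*1/16000 - 4491/(310 + 855) = -4779/8000 - 4491/1165 = -8299107/1864000 ≈ -4.4523)
(M(51, -167) + K) + s(-43) = (4 - 8299107/1864000) - 43 = -843107/1864000 - 43 = -80995107/1864000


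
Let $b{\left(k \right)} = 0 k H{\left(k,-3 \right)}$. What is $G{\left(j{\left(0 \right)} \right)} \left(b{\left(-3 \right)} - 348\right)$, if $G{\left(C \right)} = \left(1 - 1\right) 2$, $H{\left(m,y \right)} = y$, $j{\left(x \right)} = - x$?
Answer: $0$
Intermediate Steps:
$b{\left(k \right)} = 0$ ($b{\left(k \right)} = 0 k \left(-3\right) = 0 \left(-3\right) = 0$)
$G{\left(C \right)} = 0$ ($G{\left(C \right)} = 0 \cdot 2 = 0$)
$G{\left(j{\left(0 \right)} \right)} \left(b{\left(-3 \right)} - 348\right) = 0 \left(0 - 348\right) = 0 \left(-348\right) = 0$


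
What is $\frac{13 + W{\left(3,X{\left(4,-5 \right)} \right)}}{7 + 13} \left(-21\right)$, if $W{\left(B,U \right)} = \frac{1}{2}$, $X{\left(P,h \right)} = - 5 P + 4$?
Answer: $- \frac{567}{40} \approx -14.175$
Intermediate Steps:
$X{\left(P,h \right)} = 4 - 5 P$
$W{\left(B,U \right)} = \frac{1}{2}$
$\frac{13 + W{\left(3,X{\left(4,-5 \right)} \right)}}{7 + 13} \left(-21\right) = \frac{13 + \frac{1}{2}}{7 + 13} \left(-21\right) = \frac{27}{2 \cdot 20} \left(-21\right) = \frac{27}{2} \cdot \frac{1}{20} \left(-21\right) = \frac{27}{40} \left(-21\right) = - \frac{567}{40}$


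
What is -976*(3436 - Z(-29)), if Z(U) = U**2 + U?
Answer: -2561024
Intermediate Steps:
Z(U) = U + U**2
-976*(3436 - Z(-29)) = -976*(3436 - (-29)*(1 - 29)) = -976*(3436 - (-29)*(-28)) = -976*(3436 - 1*812) = -976*(3436 - 812) = -976*2624 = -2561024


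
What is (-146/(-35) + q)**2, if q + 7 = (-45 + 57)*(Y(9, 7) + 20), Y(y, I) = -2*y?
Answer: 549081/1225 ≈ 448.23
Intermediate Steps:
q = 17 (q = -7 + (-45 + 57)*(-2*9 + 20) = -7 + 12*(-18 + 20) = -7 + 12*2 = -7 + 24 = 17)
(-146/(-35) + q)**2 = (-146/(-35) + 17)**2 = (-146*(-1/35) + 17)**2 = (146/35 + 17)**2 = (741/35)**2 = 549081/1225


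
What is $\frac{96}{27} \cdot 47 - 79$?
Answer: $\frac{793}{9} \approx 88.111$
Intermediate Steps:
$\frac{96}{27} \cdot 47 - 79 = 96 \cdot \frac{1}{27} \cdot 47 - 79 = \frac{32}{9} \cdot 47 - 79 = \frac{1504}{9} - 79 = \frac{793}{9}$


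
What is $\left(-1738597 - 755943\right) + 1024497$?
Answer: $-1470043$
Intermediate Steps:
$\left(-1738597 - 755943\right) + 1024497 = -2494540 + 1024497 = -1470043$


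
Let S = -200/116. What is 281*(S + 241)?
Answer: 1949859/29 ≈ 67237.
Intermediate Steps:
S = -50/29 (S = -200*1/116 = -50/29 ≈ -1.7241)
281*(S + 241) = 281*(-50/29 + 241) = 281*(6939/29) = 1949859/29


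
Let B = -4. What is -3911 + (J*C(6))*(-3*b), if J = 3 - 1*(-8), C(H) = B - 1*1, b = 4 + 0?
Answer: -3251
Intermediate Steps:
b = 4
C(H) = -5 (C(H) = -4 - 1*1 = -4 - 1 = -5)
J = 11 (J = 3 + 8 = 11)
-3911 + (J*C(6))*(-3*b) = -3911 + (11*(-5))*(-3*4) = -3911 - 55*(-12) = -3911 + 660 = -3251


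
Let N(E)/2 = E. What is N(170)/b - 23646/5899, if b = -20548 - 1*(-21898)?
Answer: -2991644/796365 ≈ -3.7566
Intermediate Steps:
N(E) = 2*E
b = 1350 (b = -20548 + 21898 = 1350)
N(170)/b - 23646/5899 = (2*170)/1350 - 23646/5899 = 340*(1/1350) - 23646*1/5899 = 34/135 - 23646/5899 = -2991644/796365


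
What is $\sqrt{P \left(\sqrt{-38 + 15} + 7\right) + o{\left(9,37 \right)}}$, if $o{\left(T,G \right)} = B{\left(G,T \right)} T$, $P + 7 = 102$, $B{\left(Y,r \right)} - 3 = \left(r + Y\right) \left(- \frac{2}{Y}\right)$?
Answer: $\frac{\sqrt{916712 + 130055 i \sqrt{23}}}{37} \approx 27.199 + 8.3755 i$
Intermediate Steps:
$B{\left(Y,r \right)} = 3 - \frac{2 \left(Y + r\right)}{Y}$ ($B{\left(Y,r \right)} = 3 + \left(r + Y\right) \left(- \frac{2}{Y}\right) = 3 + \left(Y + r\right) \left(- \frac{2}{Y}\right) = 3 - \frac{2 \left(Y + r\right)}{Y}$)
$P = 95$ ($P = -7 + 102 = 95$)
$o{\left(T,G \right)} = \frac{T \left(G - 2 T\right)}{G}$ ($o{\left(T,G \right)} = \frac{G - 2 T}{G} T = \frac{T \left(G - 2 T\right)}{G}$)
$\sqrt{P \left(\sqrt{-38 + 15} + 7\right) + o{\left(9,37 \right)}} = \sqrt{95 \left(\sqrt{-38 + 15} + 7\right) + \frac{9 \left(37 - 18\right)}{37}} = \sqrt{95 \left(\sqrt{-23} + 7\right) + 9 \cdot \frac{1}{37} \left(37 - 18\right)} = \sqrt{95 \left(i \sqrt{23} + 7\right) + 9 \cdot \frac{1}{37} \cdot 19} = \sqrt{95 \left(7 + i \sqrt{23}\right) + \frac{171}{37}} = \sqrt{\left(665 + 95 i \sqrt{23}\right) + \frac{171}{37}} = \sqrt{\frac{24776}{37} + 95 i \sqrt{23}}$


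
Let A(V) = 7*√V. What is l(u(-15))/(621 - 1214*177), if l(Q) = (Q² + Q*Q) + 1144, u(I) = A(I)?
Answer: 326/214257 ≈ 0.0015215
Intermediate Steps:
u(I) = 7*√I
l(Q) = 1144 + 2*Q² (l(Q) = (Q² + Q²) + 1144 = 2*Q² + 1144 = 1144 + 2*Q²)
l(u(-15))/(621 - 1214*177) = (1144 + 2*(7*√(-15))²)/(621 - 1214*177) = (1144 + 2*(7*(I*√15))²)/(621 - 214878) = (1144 + 2*(7*I*√15)²)/(-214257) = (1144 + 2*(-735))*(-1/214257) = (1144 - 1470)*(-1/214257) = -326*(-1/214257) = 326/214257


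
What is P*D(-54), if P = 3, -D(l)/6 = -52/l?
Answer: -52/3 ≈ -17.333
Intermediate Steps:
D(l) = 312/l (D(l) = -(-312)/l = 312/l)
P*D(-54) = 3*(312/(-54)) = 3*(312*(-1/54)) = 3*(-52/9) = -52/3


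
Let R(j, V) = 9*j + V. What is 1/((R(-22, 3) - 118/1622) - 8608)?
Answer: -811/7139292 ≈ -0.00011360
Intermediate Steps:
R(j, V) = V + 9*j
1/((R(-22, 3) - 118/1622) - 8608) = 1/(((3 + 9*(-22)) - 118/1622) - 8608) = 1/(((3 - 198) - 118/1622) - 8608) = 1/((-195 - 1*59/811) - 8608) = 1/((-195 - 59/811) - 8608) = 1/(-158204/811 - 8608) = 1/(-7139292/811) = -811/7139292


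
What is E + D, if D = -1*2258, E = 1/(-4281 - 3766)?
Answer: -18170127/8047 ≈ -2258.0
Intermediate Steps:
E = -1/8047 (E = 1/(-8047) = -1/8047 ≈ -0.00012427)
D = -2258
E + D = -1/8047 - 2258 = -18170127/8047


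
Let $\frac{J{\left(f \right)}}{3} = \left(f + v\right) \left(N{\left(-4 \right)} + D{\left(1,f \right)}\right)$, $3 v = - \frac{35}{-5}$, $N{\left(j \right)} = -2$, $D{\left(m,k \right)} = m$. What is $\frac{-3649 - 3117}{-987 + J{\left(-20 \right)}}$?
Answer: $\frac{3383}{467} \approx 7.2441$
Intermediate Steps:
$v = \frac{7}{3}$ ($v = \frac{\left(-35\right) \frac{1}{-5}}{3} = \frac{\left(-35\right) \left(- \frac{1}{5}\right)}{3} = \frac{1}{3} \cdot 7 = \frac{7}{3} \approx 2.3333$)
$J{\left(f \right)} = -7 - 3 f$ ($J{\left(f \right)} = 3 \left(f + \frac{7}{3}\right) \left(-2 + 1\right) = 3 \left(\frac{7}{3} + f\right) \left(-1\right) = 3 \left(- \frac{7}{3} - f\right) = -7 - 3 f$)
$\frac{-3649 - 3117}{-987 + J{\left(-20 \right)}} = \frac{-3649 - 3117}{-987 - -53} = - \frac{6766}{-987 + \left(-7 + 60\right)} = - \frac{6766}{-987 + 53} = - \frac{6766}{-934} = \left(-6766\right) \left(- \frac{1}{934}\right) = \frac{3383}{467}$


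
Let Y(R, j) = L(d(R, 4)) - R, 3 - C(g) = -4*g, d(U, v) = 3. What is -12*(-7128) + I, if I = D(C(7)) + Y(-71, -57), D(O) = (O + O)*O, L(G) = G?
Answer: 87532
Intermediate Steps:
C(g) = 3 + 4*g (C(g) = 3 - (-4)*g = 3 + 4*g)
Y(R, j) = 3 - R
D(O) = 2*O² (D(O) = (2*O)*O = 2*O²)
I = 1996 (I = 2*(3 + 4*7)² + (3 - 1*(-71)) = 2*(3 + 28)² + (3 + 71) = 2*31² + 74 = 2*961 + 74 = 1922 + 74 = 1996)
-12*(-7128) + I = -12*(-7128) + 1996 = 85536 + 1996 = 87532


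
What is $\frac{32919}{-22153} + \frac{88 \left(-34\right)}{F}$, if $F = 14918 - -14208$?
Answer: $- \frac{512540285}{322614139} \approx -1.5887$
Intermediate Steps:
$F = 29126$ ($F = 14918 + 14208 = 29126$)
$\frac{32919}{-22153} + \frac{88 \left(-34\right)}{F} = \frac{32919}{-22153} + \frac{88 \left(-34\right)}{29126} = 32919 \left(- \frac{1}{22153}\right) - \frac{1496}{14563} = - \frac{32919}{22153} - \frac{1496}{14563} = - \frac{512540285}{322614139}$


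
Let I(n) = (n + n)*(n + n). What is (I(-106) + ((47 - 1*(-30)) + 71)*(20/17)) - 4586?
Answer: 689046/17 ≈ 40532.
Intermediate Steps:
I(n) = 4*n² (I(n) = (2*n)*(2*n) = 4*n²)
(I(-106) + ((47 - 1*(-30)) + 71)*(20/17)) - 4586 = (4*(-106)² + ((47 - 1*(-30)) + 71)*(20/17)) - 4586 = (4*11236 + ((47 + 30) + 71)*(20*(1/17))) - 4586 = (44944 + (77 + 71)*(20/17)) - 4586 = (44944 + 148*(20/17)) - 4586 = (44944 + 2960/17) - 4586 = 767008/17 - 4586 = 689046/17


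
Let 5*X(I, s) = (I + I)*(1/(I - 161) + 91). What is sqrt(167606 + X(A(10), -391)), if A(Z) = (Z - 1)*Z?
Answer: sqrt(861413606)/71 ≈ 413.38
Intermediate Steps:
A(Z) = Z*(-1 + Z) (A(Z) = (-1 + Z)*Z = Z*(-1 + Z))
X(I, s) = 2*I*(91 + 1/(-161 + I))/5 (X(I, s) = ((I + I)*(1/(I - 161) + 91))/5 = ((2*I)*(1/(-161 + I) + 91))/5 = ((2*I)*(91 + 1/(-161 + I)))/5 = (2*I*(91 + 1/(-161 + I)))/5 = 2*I*(91 + 1/(-161 + I))/5)
sqrt(167606 + X(A(10), -391)) = sqrt(167606 + 2*(10*(-1 + 10))*(-14650 + 91*(10*(-1 + 10)))/(5*(-161 + 10*(-1 + 10)))) = sqrt(167606 + 2*(10*9)*(-14650 + 91*(10*9))/(5*(-161 + 10*9))) = sqrt(167606 + (2/5)*90*(-14650 + 91*90)/(-161 + 90)) = sqrt(167606 + (2/5)*90*(-14650 + 8190)/(-71)) = sqrt(167606 + (2/5)*90*(-1/71)*(-6460)) = sqrt(167606 + 232560/71) = sqrt(12132586/71) = sqrt(861413606)/71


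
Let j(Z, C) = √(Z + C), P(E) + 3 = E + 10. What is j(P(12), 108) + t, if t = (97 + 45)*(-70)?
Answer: -9940 + √127 ≈ -9928.7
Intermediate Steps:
P(E) = 7 + E (P(E) = -3 + (E + 10) = -3 + (10 + E) = 7 + E)
t = -9940 (t = 142*(-70) = -9940)
j(Z, C) = √(C + Z)
j(P(12), 108) + t = √(108 + (7 + 12)) - 9940 = √(108 + 19) - 9940 = √127 - 9940 = -9940 + √127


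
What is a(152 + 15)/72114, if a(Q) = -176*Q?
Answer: -14696/36057 ≈ -0.40758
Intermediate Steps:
a(152 + 15)/72114 = -176*(152 + 15)/72114 = -176*167*(1/72114) = -29392*1/72114 = -14696/36057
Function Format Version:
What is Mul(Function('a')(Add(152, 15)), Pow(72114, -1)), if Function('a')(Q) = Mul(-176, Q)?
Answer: Rational(-14696, 36057) ≈ -0.40758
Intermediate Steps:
Mul(Function('a')(Add(152, 15)), Pow(72114, -1)) = Mul(Mul(-176, Add(152, 15)), Pow(72114, -1)) = Mul(Mul(-176, 167), Rational(1, 72114)) = Mul(-29392, Rational(1, 72114)) = Rational(-14696, 36057)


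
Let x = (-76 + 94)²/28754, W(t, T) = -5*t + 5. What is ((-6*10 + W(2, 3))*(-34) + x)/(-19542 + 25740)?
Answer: 15886666/44554323 ≈ 0.35657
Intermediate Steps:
W(t, T) = 5 - 5*t
x = 162/14377 (x = 18²*(1/28754) = 324*(1/28754) = 162/14377 ≈ 0.011268)
((-6*10 + W(2, 3))*(-34) + x)/(-19542 + 25740) = ((-6*10 + (5 - 5*2))*(-34) + 162/14377)/(-19542 + 25740) = ((-60 + (5 - 10))*(-34) + 162/14377)/6198 = ((-60 - 5)*(-34) + 162/14377)*(1/6198) = (-65*(-34) + 162/14377)*(1/6198) = (2210 + 162/14377)*(1/6198) = (31773332/14377)*(1/6198) = 15886666/44554323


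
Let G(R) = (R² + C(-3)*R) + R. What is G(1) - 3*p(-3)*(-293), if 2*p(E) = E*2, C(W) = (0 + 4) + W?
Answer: -2634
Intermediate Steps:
C(W) = 4 + W
G(R) = R² + 2*R (G(R) = (R² + (4 - 3)*R) + R = (R² + 1*R) + R = (R² + R) + R = (R + R²) + R = R² + 2*R)
p(E) = E (p(E) = (E*2)/2 = (2*E)/2 = E)
G(1) - 3*p(-3)*(-293) = 1*(2 + 1) - 3*(-3)*(-293) = 1*3 + 9*(-293) = 3 - 2637 = -2634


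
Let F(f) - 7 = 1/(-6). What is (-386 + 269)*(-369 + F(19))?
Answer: 84747/2 ≈ 42374.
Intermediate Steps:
F(f) = 41/6 (F(f) = 7 + 1/(-6) = 7 - 1/6 = 41/6)
(-386 + 269)*(-369 + F(19)) = (-386 + 269)*(-369 + 41/6) = -117*(-2173/6) = 84747/2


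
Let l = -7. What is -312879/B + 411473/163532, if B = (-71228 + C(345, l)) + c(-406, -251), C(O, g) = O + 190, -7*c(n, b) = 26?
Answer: 187262874739/26976075188 ≈ 6.9418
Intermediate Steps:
c(n, b) = -26/7 (c(n, b) = -⅐*26 = -26/7)
C(O, g) = 190 + O
B = -494877/7 (B = (-71228 + (190 + 345)) - 26/7 = (-71228 + 535) - 26/7 = -70693 - 26/7 = -494877/7 ≈ -70697.)
-312879/B + 411473/163532 = -312879/(-494877/7) + 411473/163532 = -312879*(-7/494877) + 411473*(1/163532) = 730051/164959 + 411473/163532 = 187262874739/26976075188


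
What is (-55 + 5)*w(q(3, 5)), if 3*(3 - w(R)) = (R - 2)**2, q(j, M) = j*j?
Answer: 2000/3 ≈ 666.67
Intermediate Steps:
q(j, M) = j**2
w(R) = 3 - (-2 + R)**2/3 (w(R) = 3 - (R - 2)**2/3 = 3 - (-2 + R)**2/3)
(-55 + 5)*w(q(3, 5)) = (-55 + 5)*(3 - (-2 + 3**2)**2/3) = -50*(3 - (-2 + 9)**2/3) = -50*(3 - 1/3*7**2) = -50*(3 - 1/3*49) = -50*(3 - 49/3) = -50*(-40/3) = 2000/3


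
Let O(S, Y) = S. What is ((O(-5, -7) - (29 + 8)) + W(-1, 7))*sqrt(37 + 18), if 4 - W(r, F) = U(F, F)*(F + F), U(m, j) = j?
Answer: -136*sqrt(55) ≈ -1008.6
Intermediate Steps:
W(r, F) = 4 - 2*F**2 (W(r, F) = 4 - F*(F + F) = 4 - F*2*F = 4 - 2*F**2)
((O(-5, -7) - (29 + 8)) + W(-1, 7))*sqrt(37 + 18) = ((-5 - (29 + 8)) + (4 - 2*7**2))*sqrt(37 + 18) = ((-5 - 1*37) + (4 - 2*49))*sqrt(55) = ((-5 - 37) + (4 - 98))*sqrt(55) = (-42 - 94)*sqrt(55) = -136*sqrt(55)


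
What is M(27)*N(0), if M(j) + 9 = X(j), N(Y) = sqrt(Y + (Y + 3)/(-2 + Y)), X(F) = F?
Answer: 9*I*sqrt(6) ≈ 22.045*I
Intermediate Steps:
N(Y) = sqrt(Y + (3 + Y)/(-2 + Y))
M(j) = -9 + j
M(27)*N(0) = (-9 + 27)*sqrt((3 + 0**2 - 1*0)/(-2 + 0)) = 18*sqrt((3 + 0 + 0)/(-2)) = 18*sqrt(-1/2*3) = 18*sqrt(-3/2) = 18*(I*sqrt(6)/2) = 9*I*sqrt(6)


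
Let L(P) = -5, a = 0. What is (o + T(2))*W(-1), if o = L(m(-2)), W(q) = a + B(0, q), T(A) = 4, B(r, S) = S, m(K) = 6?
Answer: 1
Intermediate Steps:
W(q) = q (W(q) = 0 + q = q)
o = -5
(o + T(2))*W(-1) = (-5 + 4)*(-1) = -1*(-1) = 1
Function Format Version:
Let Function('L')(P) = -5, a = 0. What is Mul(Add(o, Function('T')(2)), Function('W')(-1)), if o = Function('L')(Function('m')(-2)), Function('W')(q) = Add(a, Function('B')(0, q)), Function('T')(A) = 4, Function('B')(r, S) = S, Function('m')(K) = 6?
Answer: 1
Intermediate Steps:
Function('W')(q) = q (Function('W')(q) = Add(0, q) = q)
o = -5
Mul(Add(o, Function('T')(2)), Function('W')(-1)) = Mul(Add(-5, 4), -1) = Mul(-1, -1) = 1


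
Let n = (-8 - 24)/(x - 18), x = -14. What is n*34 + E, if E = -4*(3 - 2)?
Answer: 30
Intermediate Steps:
n = 1 (n = (-8 - 24)/(-14 - 18) = -32/(-32) = -32*(-1/32) = 1)
E = -4 (E = -4*1 = -4)
n*34 + E = 1*34 - 4 = 34 - 4 = 30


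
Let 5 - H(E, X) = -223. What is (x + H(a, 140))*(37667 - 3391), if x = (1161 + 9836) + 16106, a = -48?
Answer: 936797356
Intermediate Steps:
H(E, X) = 228 (H(E, X) = 5 - 1*(-223) = 5 + 223 = 228)
x = 27103 (x = 10997 + 16106 = 27103)
(x + H(a, 140))*(37667 - 3391) = (27103 + 228)*(37667 - 3391) = 27331*34276 = 936797356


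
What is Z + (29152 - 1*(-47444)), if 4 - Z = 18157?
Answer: 58443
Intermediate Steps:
Z = -18153 (Z = 4 - 1*18157 = 4 - 18157 = -18153)
Z + (29152 - 1*(-47444)) = -18153 + (29152 - 1*(-47444)) = -18153 + (29152 + 47444) = -18153 + 76596 = 58443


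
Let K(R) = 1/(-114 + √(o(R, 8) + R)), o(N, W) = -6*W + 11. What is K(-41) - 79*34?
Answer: -5852813/2179 - I*√78/13074 ≈ -2686.0 - 0.00067552*I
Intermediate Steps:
o(N, W) = 11 - 6*W
K(R) = 1/(-114 + √(-37 + R)) (K(R) = 1/(-114 + √((11 - 6*8) + R)) = 1/(-114 + √((11 - 48) + R)) = 1/(-114 + √(-37 + R)))
K(-41) - 79*34 = 1/(-114 + √(-37 - 41)) - 79*34 = 1/(-114 + √(-78)) - 1*2686 = 1/(-114 + I*√78) - 2686 = -2686 + 1/(-114 + I*√78)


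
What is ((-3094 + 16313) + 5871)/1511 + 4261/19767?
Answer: 383790401/29867937 ≈ 12.850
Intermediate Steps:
((-3094 + 16313) + 5871)/1511 + 4261/19767 = (13219 + 5871)*(1/1511) + 4261*(1/19767) = 19090*(1/1511) + 4261/19767 = 19090/1511 + 4261/19767 = 383790401/29867937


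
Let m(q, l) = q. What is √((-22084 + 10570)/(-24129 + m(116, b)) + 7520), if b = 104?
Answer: √4336490236562/24013 ≈ 86.721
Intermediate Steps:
√((-22084 + 10570)/(-24129 + m(116, b)) + 7520) = √((-22084 + 10570)/(-24129 + 116) + 7520) = √(-11514/(-24013) + 7520) = √(-11514*(-1/24013) + 7520) = √(11514/24013 + 7520) = √(180589274/24013) = √4336490236562/24013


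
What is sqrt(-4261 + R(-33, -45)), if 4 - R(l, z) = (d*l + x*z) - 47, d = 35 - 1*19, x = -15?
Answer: I*sqrt(4357) ≈ 66.008*I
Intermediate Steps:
d = 16 (d = 35 - 19 = 16)
R(l, z) = 51 - 16*l + 15*z (R(l, z) = 4 - ((16*l - 15*z) - 47) = 4 - ((-15*z + 16*l) - 47) = 4 - (-47 - 15*z + 16*l) = 4 + (47 - 16*l + 15*z) = 51 - 16*l + 15*z)
sqrt(-4261 + R(-33, -45)) = sqrt(-4261 + (51 - 16*(-33) + 15*(-45))) = sqrt(-4261 + (51 + 528 - 675)) = sqrt(-4261 - 96) = sqrt(-4357) = I*sqrt(4357)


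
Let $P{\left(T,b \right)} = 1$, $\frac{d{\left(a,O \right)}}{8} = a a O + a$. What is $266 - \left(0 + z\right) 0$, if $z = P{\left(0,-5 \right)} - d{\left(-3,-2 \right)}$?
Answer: $266$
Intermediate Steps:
$d{\left(a,O \right)} = 8 a + 8 O a^{2}$ ($d{\left(a,O \right)} = 8 \left(a a O + a\right) = 8 \left(a^{2} O + a\right) = 8 \left(O a^{2} + a\right) = 8 \left(a + O a^{2}\right) = 8 a + 8 O a^{2}$)
$z = 169$ ($z = 1 - 8 \left(-3\right) \left(1 - -6\right) = 1 - 8 \left(-3\right) \left(1 + 6\right) = 1 - 8 \left(-3\right) 7 = 1 - -168 = 1 + 168 = 169$)
$266 - \left(0 + z\right) 0 = 266 - \left(0 + 169\right) 0 = 266 - 169 \cdot 0 = 266 - 0 = 266 + 0 = 266$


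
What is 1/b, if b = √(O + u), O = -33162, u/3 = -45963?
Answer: -I*√171051/171051 ≈ -0.0024179*I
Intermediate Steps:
u = -137889 (u = 3*(-45963) = -137889)
b = I*√171051 (b = √(-33162 - 137889) = √(-171051) = I*√171051 ≈ 413.58*I)
1/b = 1/(I*√171051) = -I*√171051/171051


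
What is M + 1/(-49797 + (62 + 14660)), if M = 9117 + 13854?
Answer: 805707824/35075 ≈ 22971.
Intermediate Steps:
M = 22971
M + 1/(-49797 + (62 + 14660)) = 22971 + 1/(-49797 + (62 + 14660)) = 22971 + 1/(-49797 + 14722) = 22971 + 1/(-35075) = 22971 - 1/35075 = 805707824/35075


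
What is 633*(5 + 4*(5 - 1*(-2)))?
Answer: 20889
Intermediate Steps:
633*(5 + 4*(5 - 1*(-2))) = 633*(5 + 4*(5 + 2)) = 633*(5 + 4*7) = 633*(5 + 28) = 633*33 = 20889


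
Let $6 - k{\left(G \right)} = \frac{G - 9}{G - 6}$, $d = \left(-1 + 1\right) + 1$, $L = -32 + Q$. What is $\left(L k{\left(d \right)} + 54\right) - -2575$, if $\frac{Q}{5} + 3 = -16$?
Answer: $\frac{10351}{5} \approx 2070.2$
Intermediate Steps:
$Q = -95$ ($Q = -15 + 5 \left(-16\right) = -15 - 80 = -95$)
$L = -127$ ($L = -32 - 95 = -127$)
$d = 1$ ($d = 0 + 1 = 1$)
$k{\left(G \right)} = 6 - \frac{-9 + G}{-6 + G}$ ($k{\left(G \right)} = 6 - \frac{G - 9}{G - 6} = 6 - \frac{-9 + G}{-6 + G}$)
$\left(L k{\left(d \right)} + 54\right) - -2575 = \left(- 127 \frac{-27 + 5 \cdot 1}{-6 + 1} + 54\right) - -2575 = \left(- 127 \frac{-27 + 5}{-5} + 54\right) + 2575 = \left(- 127 \left(\left(- \frac{1}{5}\right) \left(-22\right)\right) + 54\right) + 2575 = \left(\left(-127\right) \frac{22}{5} + 54\right) + 2575 = \left(- \frac{2794}{5} + 54\right) + 2575 = - \frac{2524}{5} + 2575 = \frac{10351}{5}$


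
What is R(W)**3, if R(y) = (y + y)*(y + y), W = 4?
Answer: 262144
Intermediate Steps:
R(y) = 4*y**2 (R(y) = (2*y)*(2*y) = 4*y**2)
R(W)**3 = (4*4**2)**3 = (4*16)**3 = 64**3 = 262144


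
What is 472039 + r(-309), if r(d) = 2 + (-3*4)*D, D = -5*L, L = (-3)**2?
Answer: 472581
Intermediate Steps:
L = 9
D = -45 (D = -5*9 = -45)
r(d) = 542 (r(d) = 2 - 3*4*(-45) = 2 - 12*(-45) = 2 + 540 = 542)
472039 + r(-309) = 472039 + 542 = 472581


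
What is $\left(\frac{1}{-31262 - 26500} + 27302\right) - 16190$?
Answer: $\frac{641851343}{57762} \approx 11112.0$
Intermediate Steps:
$\left(\frac{1}{-31262 - 26500} + 27302\right) - 16190 = \left(\frac{1}{-57762} + 27302\right) - 16190 = \left(- \frac{1}{57762} + 27302\right) - 16190 = \frac{1577018123}{57762} - 16190 = \frac{641851343}{57762}$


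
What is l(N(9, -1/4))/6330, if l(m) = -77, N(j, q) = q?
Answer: -77/6330 ≈ -0.012164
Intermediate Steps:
l(N(9, -1/4))/6330 = -77/6330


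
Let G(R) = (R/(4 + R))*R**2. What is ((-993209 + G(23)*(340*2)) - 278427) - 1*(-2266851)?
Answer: 35144365/27 ≈ 1.3016e+6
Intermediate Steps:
G(R) = R**3/(4 + R)
((-993209 + G(23)*(340*2)) - 278427) - 1*(-2266851) = ((-993209 + (23**3/(4 + 23))*(340*2)) - 278427) - 1*(-2266851) = ((-993209 + (12167/27)*680) - 278427) + 2266851 = ((-993209 + 8273560/27) - 278427) + 2266851 = (-18543083/27 - 278427) + 2266851 = -26060612/27 + 2266851 = 35144365/27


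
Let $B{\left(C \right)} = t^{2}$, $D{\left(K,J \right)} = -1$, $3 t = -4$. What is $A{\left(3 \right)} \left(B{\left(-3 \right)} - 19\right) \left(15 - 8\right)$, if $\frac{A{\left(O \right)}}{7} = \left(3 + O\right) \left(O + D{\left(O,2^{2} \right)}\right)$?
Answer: $- \frac{30380}{3} \approx -10127.0$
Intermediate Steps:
$t = - \frac{4}{3}$ ($t = \frac{1}{3} \left(-4\right) = - \frac{4}{3} \approx -1.3333$)
$A{\left(O \right)} = 7 \left(-1 + O\right) \left(3 + O\right)$ ($A{\left(O \right)} = 7 \left(3 + O\right) \left(O - 1\right) = 7 \left(3 + O\right) \left(-1 + O\right) = 7 \left(-1 + O\right) \left(3 + O\right)$)
$B{\left(C \right)} = \frac{16}{9}$ ($B{\left(C \right)} = \left(- \frac{4}{3}\right)^{2} = \frac{16}{9}$)
$A{\left(3 \right)} \left(B{\left(-3 \right)} - 19\right) \left(15 - 8\right) = \left(-21 + 7 \cdot 3^{2} + 14 \cdot 3\right) \left(\frac{16}{9} - 19\right) \left(15 - 8\right) = \left(-21 + 7 \cdot 9 + 42\right) \left(\left(- \frac{155}{9}\right) 7\right) = \left(-21 + 63 + 42\right) \left(- \frac{1085}{9}\right) = 84 \left(- \frac{1085}{9}\right) = - \frac{30380}{3}$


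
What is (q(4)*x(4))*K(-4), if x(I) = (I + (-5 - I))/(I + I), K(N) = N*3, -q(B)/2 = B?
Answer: -60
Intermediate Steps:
q(B) = -2*B
K(N) = 3*N
x(I) = -5/(2*I) (x(I) = -5*1/(2*I) = -5/(2*I))
(q(4)*x(4))*K(-4) = ((-2*4)*(-5/2/4))*(3*(-4)) = -(-20)/4*(-12) = -8*(-5/8)*(-12) = 5*(-12) = -60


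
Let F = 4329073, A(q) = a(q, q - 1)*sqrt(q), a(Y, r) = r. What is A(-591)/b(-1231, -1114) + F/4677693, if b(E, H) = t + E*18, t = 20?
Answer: 4329073/4677693 + 296*I*sqrt(591)/11069 ≈ 0.92547 + 0.65009*I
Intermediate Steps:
A(q) = sqrt(q)*(-1 + q) (A(q) = (q - 1)*sqrt(q) = (-1 + q)*sqrt(q) = sqrt(q)*(-1 + q))
b(E, H) = 20 + 18*E (b(E, H) = 20 + E*18 = 20 + 18*E)
A(-591)/b(-1231, -1114) + F/4677693 = (sqrt(-591)*(-1 - 591))/(20 + 18*(-1231)) + 4329073/4677693 = ((I*sqrt(591))*(-592))/(20 - 22158) + 4329073*(1/4677693) = -592*I*sqrt(591)/(-22138) + 4329073/4677693 = -592*I*sqrt(591)*(-1/22138) + 4329073/4677693 = 296*I*sqrt(591)/11069 + 4329073/4677693 = 4329073/4677693 + 296*I*sqrt(591)/11069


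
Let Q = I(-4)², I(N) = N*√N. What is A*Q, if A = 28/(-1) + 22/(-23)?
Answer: 42624/23 ≈ 1853.2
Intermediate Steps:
I(N) = N^(3/2)
A = -666/23 (A = 28*(-1) + 22*(-1/23) = -28 - 22/23 = -666/23 ≈ -28.957)
Q = -64 (Q = ((-4)^(3/2))² = (-8*I)² = -64)
A*Q = -666/23*(-64) = 42624/23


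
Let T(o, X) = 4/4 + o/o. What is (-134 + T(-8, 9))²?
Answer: 17424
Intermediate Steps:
T(o, X) = 2 (T(o, X) = 4*(¼) + 1 = 1 + 1 = 2)
(-134 + T(-8, 9))² = (-134 + 2)² = (-132)² = 17424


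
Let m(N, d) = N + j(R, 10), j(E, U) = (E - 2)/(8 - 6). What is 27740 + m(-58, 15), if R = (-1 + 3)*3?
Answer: 27684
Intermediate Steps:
R = 6 (R = 2*3 = 6)
j(E, U) = -1 + E/2 (j(E, U) = (-2 + E)/2 = (-2 + E)*(½) = -1 + E/2)
m(N, d) = 2 + N (m(N, d) = N + (-1 + (½)*6) = N + (-1 + 3) = N + 2 = 2 + N)
27740 + m(-58, 15) = 27740 + (2 - 58) = 27740 - 56 = 27684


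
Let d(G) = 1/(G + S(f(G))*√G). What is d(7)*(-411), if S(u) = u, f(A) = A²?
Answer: 137/798 - 137*√7/114 ≈ -3.0079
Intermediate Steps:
d(G) = 1/(G + G^(5/2)) (d(G) = 1/(G + G²*√G) = 1/(G + G^(5/2)))
d(7)*(-411) = -411/(7 + 7^(5/2)) = -411/(7 + 49*√7)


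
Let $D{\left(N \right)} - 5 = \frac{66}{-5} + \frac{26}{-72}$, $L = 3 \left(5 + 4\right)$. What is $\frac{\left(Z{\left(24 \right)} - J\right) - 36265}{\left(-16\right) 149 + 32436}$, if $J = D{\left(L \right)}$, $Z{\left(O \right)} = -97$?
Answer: $- \frac{6543619}{5409360} \approx -1.2097$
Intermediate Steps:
$L = 27$ ($L = 3 \cdot 9 = 27$)
$D{\left(N \right)} = - \frac{1541}{180}$ ($D{\left(N \right)} = 5 + \left(\frac{66}{-5} + \frac{26}{-72}\right) = 5 + \left(66 \left(- \frac{1}{5}\right) + 26 \left(- \frac{1}{72}\right)\right) = 5 - \frac{2441}{180} = - \frac{1541}{180}$)
$J = - \frac{1541}{180} \approx -8.5611$
$\frac{\left(Z{\left(24 \right)} - J\right) - 36265}{\left(-16\right) 149 + 32436} = \frac{\left(-97 - - \frac{1541}{180}\right) - 36265}{\left(-16\right) 149 + 32436} = \frac{\left(-97 + \frac{1541}{180}\right) - 36265}{-2384 + 32436} = \frac{- \frac{15919}{180} - 36265}{30052} = \left(- \frac{6543619}{180}\right) \frac{1}{30052} = - \frac{6543619}{5409360}$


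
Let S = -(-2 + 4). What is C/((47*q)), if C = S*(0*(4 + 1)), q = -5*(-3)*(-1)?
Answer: 0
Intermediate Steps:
S = -2 (S = -1*2 = -2)
q = -15 (q = 15*(-1) = -15)
C = 0 (C = -0*(4 + 1) = -0*5 = -2*0 = 0)
C/((47*q)) = 0/((47*(-15))) = 0/(-705) = 0*(-1/705) = 0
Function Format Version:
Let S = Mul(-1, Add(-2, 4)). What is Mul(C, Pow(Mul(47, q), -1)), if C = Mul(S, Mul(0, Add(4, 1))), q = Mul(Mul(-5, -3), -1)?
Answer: 0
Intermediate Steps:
S = -2 (S = Mul(-1, 2) = -2)
q = -15 (q = Mul(15, -1) = -15)
C = 0 (C = Mul(-2, Mul(0, Add(4, 1))) = Mul(-2, Mul(0, 5)) = Mul(-2, 0) = 0)
Mul(C, Pow(Mul(47, q), -1)) = Mul(0, Pow(Mul(47, -15), -1)) = Mul(0, Pow(-705, -1)) = Mul(0, Rational(-1, 705)) = 0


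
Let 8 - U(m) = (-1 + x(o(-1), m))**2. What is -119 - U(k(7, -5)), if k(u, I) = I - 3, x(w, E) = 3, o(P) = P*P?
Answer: -123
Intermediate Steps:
o(P) = P**2
k(u, I) = -3 + I
U(m) = 4 (U(m) = 8 - (-1 + 3)**2 = 8 - 1*2**2 = 8 - 1*4 = 8 - 4 = 4)
-119 - U(k(7, -5)) = -119 - 1*4 = -119 - 4 = -123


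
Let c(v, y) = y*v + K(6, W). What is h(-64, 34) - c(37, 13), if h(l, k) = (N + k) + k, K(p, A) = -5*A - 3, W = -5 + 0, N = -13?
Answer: -448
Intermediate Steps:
W = -5
K(p, A) = -3 - 5*A
c(v, y) = 22 + v*y (c(v, y) = y*v + (-3 - 5*(-5)) = v*y + (-3 + 25) = v*y + 22 = 22 + v*y)
h(l, k) = -13 + 2*k (h(l, k) = (-13 + k) + k = -13 + 2*k)
h(-64, 34) - c(37, 13) = (-13 + 2*34) - (22 + 37*13) = (-13 + 68) - (22 + 481) = 55 - 1*503 = 55 - 503 = -448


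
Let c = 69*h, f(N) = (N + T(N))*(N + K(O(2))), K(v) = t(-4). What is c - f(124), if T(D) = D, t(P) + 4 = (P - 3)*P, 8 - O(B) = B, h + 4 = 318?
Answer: -15038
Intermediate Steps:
h = 314 (h = -4 + 318 = 314)
O(B) = 8 - B
t(P) = -4 + P*(-3 + P) (t(P) = -4 + (P - 3)*P = -4 + (-3 + P)*P = -4 + P*(-3 + P))
K(v) = 24 (K(v) = -4 + (-4)**2 - 3*(-4) = -4 + 16 + 12 = 24)
f(N) = 2*N*(24 + N) (f(N) = (N + N)*(N + 24) = (2*N)*(24 + N) = 2*N*(24 + N))
c = 21666 (c = 69*314 = 21666)
c - f(124) = 21666 - 2*124*(24 + 124) = 21666 - 2*124*148 = 21666 - 1*36704 = 21666 - 36704 = -15038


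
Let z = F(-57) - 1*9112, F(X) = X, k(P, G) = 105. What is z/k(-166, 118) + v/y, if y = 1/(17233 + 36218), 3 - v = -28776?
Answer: 161517955376/105 ≈ 1.5383e+9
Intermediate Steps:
v = 28779 (v = 3 - 1*(-28776) = 3 + 28776 = 28779)
y = 1/53451 ≈ 1.8709e-5
z = -9169 (z = -57 - 1*9112 = -57 - 9112 = -9169)
z/k(-166, 118) + v/y = -9169/105 + 28779/(1/53451) = -9169*1/105 + 28779*53451 = -9169/105 + 1538266329 = 161517955376/105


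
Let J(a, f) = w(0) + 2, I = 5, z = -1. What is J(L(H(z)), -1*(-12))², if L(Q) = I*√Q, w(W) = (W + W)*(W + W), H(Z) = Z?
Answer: 4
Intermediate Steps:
w(W) = 4*W² (w(W) = (2*W)*(2*W) = 4*W²)
L(Q) = 5*√Q
J(a, f) = 2 (J(a, f) = 4*0² + 2 = 4*0 + 2 = 0 + 2 = 2)
J(L(H(z)), -1*(-12))² = 2² = 4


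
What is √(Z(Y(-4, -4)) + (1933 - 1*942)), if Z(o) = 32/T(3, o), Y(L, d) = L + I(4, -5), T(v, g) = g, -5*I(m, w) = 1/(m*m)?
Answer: √101291871/321 ≈ 31.353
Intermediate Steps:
I(m, w) = -1/(5*m²)
Y(L, d) = -1/80 + L (Y(L, d) = L - ⅕/4² = L - ⅕*1/16 = L - 1/80 = -1/80 + L)
Z(o) = 32/o
√(Z(Y(-4, -4)) + (1933 - 1*942)) = √(32/(-1/80 - 4) + (1933 - 1*942)) = √(32/(-321/80) + (1933 - 942)) = √(32*(-80/321) + 991) = √(-2560/321 + 991) = √(315551/321) = √101291871/321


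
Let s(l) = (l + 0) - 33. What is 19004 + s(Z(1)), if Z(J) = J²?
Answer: 18972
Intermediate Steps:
s(l) = -33 + l (s(l) = l - 33 = -33 + l)
19004 + s(Z(1)) = 19004 + (-33 + 1²) = 19004 + (-33 + 1) = 19004 - 32 = 18972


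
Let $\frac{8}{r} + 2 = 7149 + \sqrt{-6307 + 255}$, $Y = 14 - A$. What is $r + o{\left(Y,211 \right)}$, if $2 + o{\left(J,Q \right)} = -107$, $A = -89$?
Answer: $- \frac{5568279873}{51085661} - \frac{16 i \sqrt{1513}}{51085661} \approx -109.0 - 1.2183 \cdot 10^{-5} i$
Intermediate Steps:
$Y = 103$ ($Y = 14 - -89 = 14 + 89 = 103$)
$o{\left(J,Q \right)} = -109$ ($o{\left(J,Q \right)} = -2 - 107 = -109$)
$r = \frac{8}{7147 + 2 i \sqrt{1513}}$ ($r = \frac{8}{-2 + \left(7149 + \sqrt{-6307 + 255}\right)} = \frac{8}{-2 + \left(7149 + \sqrt{-6052}\right)} = \frac{8}{-2 + \left(7149 + 2 i \sqrt{1513}\right)} = \frac{8}{7147 + 2 i \sqrt{1513}} \approx 0.0011192 - 1.2183 \cdot 10^{-5} i$)
$r + o{\left(Y,211 \right)} = \left(\frac{57176}{51085661} - \frac{16 i \sqrt{1513}}{51085661}\right) - 109 = - \frac{5568279873}{51085661} - \frac{16 i \sqrt{1513}}{51085661}$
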